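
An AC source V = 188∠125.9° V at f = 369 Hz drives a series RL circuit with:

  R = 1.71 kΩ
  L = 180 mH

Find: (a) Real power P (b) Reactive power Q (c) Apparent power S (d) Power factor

Step 1 — Angular frequency: ω = 2π·f = 2π·369 = 2318 rad/s.
Step 2 — Component impedances:
  R: Z = R = 1710 Ω
  L: Z = jωL = j·2318·0.18 = 0 + j417.3 Ω
Step 3 — Series combination: Z_total = R + L = 1710 + j417.3 Ω = 1760∠13.7° Ω.
Step 4 — Source phasor: V = 188∠125.9° V = -110.2 + j152.3 V.
Step 5 — Current: I = V / Z = -0.04033 + j0.0989 A = 0.1068∠112.2° A.
Step 6 — Complex power: S = V·I* = 19.51 + j4.761 VA.
Step 7 — Real power: P = Re(S) = 19.51 W.
Step 8 — Reactive power: Q = Im(S) = 4.761 VAR.
Step 9 — Apparent power: |S| = 20.08 VA.
Step 10 — Power factor: PF = P/|S| = 0.9715 (lagging).

(a) P = 19.51 W  (b) Q = 4.761 VAR  (c) S = 20.08 VA  (d) PF = 0.9715 (lagging)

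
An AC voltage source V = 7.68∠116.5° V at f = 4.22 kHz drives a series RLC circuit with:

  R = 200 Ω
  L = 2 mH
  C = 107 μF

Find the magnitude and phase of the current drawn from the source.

Step 1 — Angular frequency: ω = 2π·f = 2π·4220 = 2.652e+04 rad/s.
Step 2 — Component impedances:
  R: Z = R = 200 Ω
  L: Z = jωL = j·2.652e+04·0.002 = 0 + j53.03 Ω
  C: Z = 1/(jωC) = -j/(ω·C) = 0 - j0.3525 Ω
Step 3 — Series combination: Z_total = R + L + C = 200 + j52.68 Ω = 206.8∠14.8° Ω.
Step 4 — Source phasor: V = 7.68∠116.5° V = -3.427 + j6.873 V.
Step 5 — Ohm's law: I = V / Z_total = (-3.427 + j6.873) / (200 + j52.68) = -0.007558 + j0.03636 A.
Step 6 — Convert to polar: |I| = 0.03713 A, ∠I = 101.7°.

I = 0.03713∠101.7° A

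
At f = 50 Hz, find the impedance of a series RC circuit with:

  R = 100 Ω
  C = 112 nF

Step 1 — Angular frequency: ω = 2π·f = 2π·50 = 314.2 rad/s.
Step 2 — Component impedances:
  R: Z = R = 100 Ω
  C: Z = 1/(jωC) = -j/(ω·C) = 0 - j2.842e+04 Ω
Step 3 — Series combination: Z_total = R + C = 100 - j2.842e+04 Ω = 2.842e+04∠-89.8° Ω.

Z = 100 - j2.842e+04 Ω = 2.842e+04∠-89.8° Ω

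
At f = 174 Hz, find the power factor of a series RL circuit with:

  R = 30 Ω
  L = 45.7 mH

Step 1 — Angular frequency: ω = 2π·f = 2π·174 = 1093 rad/s.
Step 2 — Component impedances:
  R: Z = R = 30 Ω
  L: Z = jωL = j·1093·0.0457 = 0 + j49.96 Ω
Step 3 — Series combination: Z_total = R + L = 30 + j49.96 Ω = 58.28∠59.0° Ω.
Step 4 — Power factor: PF = cos(φ) = Re(Z)/|Z| = 30/58.28 = 0.5148.
Step 5 — Type: Im(Z) = 49.96 ⇒ lagging (phase φ = 59.0°).

PF = 0.5148 (lagging, φ = 59.0°)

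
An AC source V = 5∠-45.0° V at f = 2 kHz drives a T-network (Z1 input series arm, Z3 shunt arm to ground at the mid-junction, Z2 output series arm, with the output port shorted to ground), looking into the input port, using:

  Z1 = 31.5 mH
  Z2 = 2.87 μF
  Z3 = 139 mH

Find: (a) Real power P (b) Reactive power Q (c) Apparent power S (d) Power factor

Step 1 — Angular frequency: ω = 2π·f = 2π·2000 = 1.257e+04 rad/s.
Step 2 — Component impedances:
  Z1: Z = jωL = j·1.257e+04·0.0315 = 0 + j395.8 Ω
  Z2: Z = 1/(jωC) = -j/(ω·C) = 0 - j27.73 Ω
  Z3: Z = jωL = j·1.257e+04·0.139 = 0 + j1747 Ω
Step 3 — With the output port shorted to ground, the output series arm Z2 runs from the junction to ground; the shunt arm Z3 also runs from the junction to ground. They appear in parallel: Z3 || Z2 = 0 - j28.17 Ω.
Step 4 — Series with input arm Z1: Z_in = Z1 + (Z3 || Z2) = 0 + j367.7 Ω = 367.7∠90.0° Ω.
Step 5 — Source phasor: V = 5∠-45.0° V = 3.536 - j3.536 V.
Step 6 — Current: I = V / Z = -0.009616 - j0.009616 A = 0.0136∠-135.0° A.
Step 7 — Complex power: S = V·I* = 0 + j0.068 VA.
Step 8 — Real power: P = Re(S) = 0 W.
Step 9 — Reactive power: Q = Im(S) = 0.068 VAR.
Step 10 — Apparent power: |S| = 0.068 VA.
Step 11 — Power factor: PF = P/|S| = 0 (lagging).

(a) P = 0 W  (b) Q = 0.068 VAR  (c) S = 0.068 VA  (d) PF = 0 (lagging)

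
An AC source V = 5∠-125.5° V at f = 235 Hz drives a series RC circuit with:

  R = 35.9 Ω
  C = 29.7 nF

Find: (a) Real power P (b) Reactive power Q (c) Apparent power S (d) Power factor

Step 1 — Angular frequency: ω = 2π·f = 2π·235 = 1477 rad/s.
Step 2 — Component impedances:
  R: Z = R = 35.9 Ω
  C: Z = 1/(jωC) = -j/(ω·C) = 0 - j2.28e+04 Ω
Step 3 — Series combination: Z_total = R + C = 35.9 - j2.28e+04 Ω = 2.28e+04∠-89.9° Ω.
Step 4 — Source phasor: V = 5∠-125.5° V = -2.904 - j4.071 V.
Step 5 — Current: I = V / Z = 0.0001783 - j0.0001276 A = 0.0002193∠-35.6° A.
Step 6 — Complex power: S = V·I* = 1.726e-06 - j0.001096 VA.
Step 7 — Real power: P = Re(S) = 1.726e-06 W.
Step 8 — Reactive power: Q = Im(S) = -0.001096 VAR.
Step 9 — Apparent power: |S| = 0.001096 VA.
Step 10 — Power factor: PF = P/|S| = 0.001574 (leading).

(a) P = 1.726e-06 W  (b) Q = -0.001096 VAR  (c) S = 0.001096 VA  (d) PF = 0.001574 (leading)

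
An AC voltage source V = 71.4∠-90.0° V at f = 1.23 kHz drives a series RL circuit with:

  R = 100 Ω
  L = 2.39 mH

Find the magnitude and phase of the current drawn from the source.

Step 1 — Angular frequency: ω = 2π·f = 2π·1230 = 7728 rad/s.
Step 2 — Component impedances:
  R: Z = R = 100 Ω
  L: Z = jωL = j·7728·0.00239 = 0 + j18.47 Ω
Step 3 — Series combination: Z_total = R + L = 100 + j18.47 Ω = 101.7∠10.5° Ω.
Step 4 — Source phasor: V = 71.4∠-90.0° V = 0 - j71.4 V.
Step 5 — Ohm's law: I = V / Z_total = (0 - j71.4) / (100 + j18.47) = -0.1275 - j0.6904 A.
Step 6 — Convert to polar: |I| = 0.7021 A, ∠I = -100.5°.

I = 0.7021∠-100.5° A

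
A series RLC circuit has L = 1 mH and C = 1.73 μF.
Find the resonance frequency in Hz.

Step 1 — Resonance condition Im(Z)=0 gives ω₀ = 1/√(LC).
Step 2 — ω₀ = 1/√(0.001·1.73e-06) = 2.404e+04 rad/s.
Step 3 — f₀ = ω₀/(2π) = 3826 Hz.

f₀ = 3826 Hz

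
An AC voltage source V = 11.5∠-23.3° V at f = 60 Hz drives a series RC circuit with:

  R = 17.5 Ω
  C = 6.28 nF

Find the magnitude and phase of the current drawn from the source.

Step 1 — Angular frequency: ω = 2π·f = 2π·60 = 377 rad/s.
Step 2 — Component impedances:
  R: Z = R = 17.5 Ω
  C: Z = 1/(jωC) = -j/(ω·C) = 0 - j4.224e+05 Ω
Step 3 — Series combination: Z_total = R + C = 17.5 - j4.224e+05 Ω = 4.224e+05∠-90.0° Ω.
Step 4 — Source phasor: V = 11.5∠-23.3° V = 10.56 - j4.549 V.
Step 5 — Ohm's law: I = V / Z_total = (10.56 - j4.549) / (17.5 - j4.224e+05) = 1.077e-05 + j2.501e-05 A.
Step 6 — Convert to polar: |I| = 2.723e-05 A, ∠I = 66.7°.

I = 2.723e-05∠66.7° A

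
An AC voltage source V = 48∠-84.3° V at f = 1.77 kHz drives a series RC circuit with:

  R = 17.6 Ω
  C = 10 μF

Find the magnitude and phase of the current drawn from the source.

Step 1 — Angular frequency: ω = 2π·f = 2π·1770 = 1.112e+04 rad/s.
Step 2 — Component impedances:
  R: Z = R = 17.6 Ω
  C: Z = 1/(jωC) = -j/(ω·C) = 0 - j8.992 Ω
Step 3 — Series combination: Z_total = R + C = 17.6 - j8.992 Ω = 19.76∠-27.1° Ω.
Step 4 — Source phasor: V = 48∠-84.3° V = 4.767 - j47.76 V.
Step 5 — Ohm's law: I = V / Z_total = (4.767 - j47.76) / (17.6 - j8.992) = 1.314 - j2.042 A.
Step 6 — Convert to polar: |I| = 2.429 A, ∠I = -57.2°.

I = 2.429∠-57.2° A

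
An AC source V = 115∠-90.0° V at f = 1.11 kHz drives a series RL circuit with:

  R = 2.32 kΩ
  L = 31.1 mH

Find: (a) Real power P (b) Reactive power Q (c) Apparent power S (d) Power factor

Step 1 — Angular frequency: ω = 2π·f = 2π·1110 = 6974 rad/s.
Step 2 — Component impedances:
  R: Z = R = 2320 Ω
  L: Z = jωL = j·6974·0.0311 = 0 + j216.9 Ω
Step 3 — Series combination: Z_total = R + L = 2320 + j216.9 Ω = 2330∠5.3° Ω.
Step 4 — Source phasor: V = 115∠-90.0° V = 0 - j115 V.
Step 5 — Current: I = V / Z = -0.004594 - j0.04914 A = 0.04935∠-95.3° A.
Step 6 — Complex power: S = V·I* = 5.651 + j0.5283 VA.
Step 7 — Real power: P = Re(S) = 5.651 W.
Step 8 — Reactive power: Q = Im(S) = 0.5283 VAR.
Step 9 — Apparent power: |S| = 5.676 VA.
Step 10 — Power factor: PF = P/|S| = 0.9957 (lagging).

(a) P = 5.651 W  (b) Q = 0.5283 VAR  (c) S = 5.676 VA  (d) PF = 0.9957 (lagging)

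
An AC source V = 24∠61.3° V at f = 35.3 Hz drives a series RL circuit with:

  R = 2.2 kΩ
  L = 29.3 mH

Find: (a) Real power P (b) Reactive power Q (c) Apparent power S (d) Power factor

Step 1 — Angular frequency: ω = 2π·f = 2π·35.3 = 221.8 rad/s.
Step 2 — Component impedances:
  R: Z = R = 2200 Ω
  L: Z = jωL = j·221.8·0.0293 = 0 + j6.499 Ω
Step 3 — Series combination: Z_total = R + L = 2200 + j6.499 Ω = 2200∠0.2° Ω.
Step 4 — Source phasor: V = 24∠61.3° V = 11.53 + j21.05 V.
Step 5 — Current: I = V / Z = 0.005267 + j0.009553 A = 0.01091∠61.1° A.
Step 6 — Complex power: S = V·I* = 0.2618 + j0.0007734 VA.
Step 7 — Real power: P = Re(S) = 0.2618 W.
Step 8 — Reactive power: Q = Im(S) = 0.0007734 VAR.
Step 9 — Apparent power: |S| = 0.2618 VA.
Step 10 — Power factor: PF = P/|S| = 1 (lagging).

(a) P = 0.2618 W  (b) Q = 0.0007734 VAR  (c) S = 0.2618 VA  (d) PF = 1 (lagging)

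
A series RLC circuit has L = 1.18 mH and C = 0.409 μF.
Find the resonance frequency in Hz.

Step 1 — Resonance condition Im(Z)=0 gives ω₀ = 1/√(LC).
Step 2 — ω₀ = 1/√(0.00118·4.09e-07) = 4.552e+04 rad/s.
Step 3 — f₀ = ω₀/(2π) = 7245 Hz.

f₀ = 7245 Hz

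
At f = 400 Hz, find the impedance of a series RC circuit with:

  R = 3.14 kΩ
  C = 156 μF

Step 1 — Angular frequency: ω = 2π·f = 2π·400 = 2513 rad/s.
Step 2 — Component impedances:
  R: Z = R = 3140 Ω
  C: Z = 1/(jωC) = -j/(ω·C) = 0 - j2.551 Ω
Step 3 — Series combination: Z_total = R + C = 3140 - j2.551 Ω = 3140∠-0.0° Ω.

Z = 3140 - j2.551 Ω = 3140∠-0.0° Ω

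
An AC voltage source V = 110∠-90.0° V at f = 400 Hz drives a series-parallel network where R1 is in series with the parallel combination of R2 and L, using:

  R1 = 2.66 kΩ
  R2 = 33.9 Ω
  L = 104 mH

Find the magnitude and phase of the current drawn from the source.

Step 1 — Angular frequency: ω = 2π·f = 2π·400 = 2513 rad/s.
Step 2 — Component impedances:
  R1: Z = R = 2660 Ω
  R2: Z = R = 33.9 Ω
  L: Z = jωL = j·2513·0.104 = 0 + j261.4 Ω
Step 3 — Parallel branch: R2 || L = 1/(1/R2 + 1/L) = 33.34 + j4.324 Ω.
Step 4 — Series with R1: Z_total = R1 + (R2 || L) = 2693 + j4.324 Ω = 2693∠0.1° Ω.
Step 5 — Source phasor: V = 110∠-90.0° V = 0 - j110 V.
Step 6 — Ohm's law: I = V / Z_total = (0 - j110) / (2693 + j4.324) = -6.557e-05 - j0.04084 A.
Step 7 — Convert to polar: |I| = 0.04084 A, ∠I = -90.1°.

I = 0.04084∠-90.1° A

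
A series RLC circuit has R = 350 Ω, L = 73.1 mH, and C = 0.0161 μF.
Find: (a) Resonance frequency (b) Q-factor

Step 1 — Resonance condition Im(Z)=0 gives ω₀ = 1/√(LC).
Step 2 — ω₀ = 1/√(0.0731·1.61e-08) = 2.915e+04 rad/s.
Step 3 — f₀ = ω₀/(2π) = 4639 Hz.
Step 4 — Series Q: Q = ω₀L/R = 2.915e+04·0.0731/350 = 6.088.

(a) f₀ = 4639 Hz  (b) Q = 6.088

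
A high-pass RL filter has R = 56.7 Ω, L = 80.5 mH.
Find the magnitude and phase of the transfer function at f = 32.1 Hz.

Step 1 — Angular frequency: ω = 2π·32.1 = 201.7 rad/s.
Step 2 — Transfer function: H(jω) = jωL/(R + jωL).
Step 3 — Numerator jωL = j·16.24; denominator R + jωL = 56.7 + j16.24.
Step 4 — H = 0.07578 + j0.2646.
Step 5 — Magnitude: |H| = 0.2753 (-11.2 dB); phase: φ = 74.0°.

|H| = 0.2753 (-11.2 dB), φ = 74.0°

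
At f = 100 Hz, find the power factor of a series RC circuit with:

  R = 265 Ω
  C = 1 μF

Step 1 — Angular frequency: ω = 2π·f = 2π·100 = 628.3 rad/s.
Step 2 — Component impedances:
  R: Z = R = 265 Ω
  C: Z = 1/(jωC) = -j/(ω·C) = 0 - j1592 Ω
Step 3 — Series combination: Z_total = R + C = 265 - j1592 Ω = 1613∠-80.5° Ω.
Step 4 — Power factor: PF = cos(φ) = Re(Z)/|Z| = 265/1613.5 = 0.1642.
Step 5 — Type: Im(Z) = -1592 ⇒ leading (phase φ = -80.5°).

PF = 0.1642 (leading, φ = -80.5°)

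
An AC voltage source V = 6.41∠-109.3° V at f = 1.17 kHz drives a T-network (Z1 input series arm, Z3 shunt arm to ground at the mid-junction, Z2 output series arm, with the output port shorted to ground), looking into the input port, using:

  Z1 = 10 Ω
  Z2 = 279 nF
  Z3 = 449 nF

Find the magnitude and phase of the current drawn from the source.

Step 1 — Angular frequency: ω = 2π·f = 2π·1170 = 7351 rad/s.
Step 2 — Component impedances:
  Z1: Z = R = 10 Ω
  Z2: Z = 1/(jωC) = -j/(ω·C) = 0 - j487.6 Ω
  Z3: Z = 1/(jωC) = -j/(ω·C) = 0 - j303 Ω
Step 3 — With the output port shorted to ground, the output series arm Z2 runs from the junction to ground; the shunt arm Z3 also runs from the junction to ground. They appear in parallel: Z3 || Z2 = 0 - j186.9 Ω.
Step 4 — Series with input arm Z1: Z_in = Z1 + (Z3 || Z2) = 10 - j186.9 Ω = 187.1∠-86.9° Ω.
Step 5 — Source phasor: V = 6.41∠-109.3° V = -2.119 - j6.05 V.
Step 6 — Ohm's law: I = V / Z_total = (-2.119 - j6.05) / (10 - j186.9) = 0.03168 - j0.01303 A.
Step 7 — Convert to polar: |I| = 0.03426 A, ∠I = -22.4°.

I = 0.03426∠-22.4° A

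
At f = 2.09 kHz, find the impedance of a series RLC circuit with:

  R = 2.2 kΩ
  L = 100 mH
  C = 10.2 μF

Step 1 — Angular frequency: ω = 2π·f = 2π·2090 = 1.313e+04 rad/s.
Step 2 — Component impedances:
  R: Z = R = 2200 Ω
  L: Z = jωL = j·1.313e+04·0.1 = 0 + j1313 Ω
  C: Z = 1/(jωC) = -j/(ω·C) = 0 - j7.466 Ω
Step 3 — Series combination: Z_total = R + L + C = 2200 + j1306 Ω = 2558∠30.7° Ω.

Z = 2200 + j1306 Ω = 2558∠30.7° Ω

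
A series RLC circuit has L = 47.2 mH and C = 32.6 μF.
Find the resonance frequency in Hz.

Step 1 — Resonance condition Im(Z)=0 gives ω₀ = 1/√(LC).
Step 2 — ω₀ = 1/√(0.0472·3.26e-05) = 806.2 rad/s.
Step 3 — f₀ = ω₀/(2π) = 128.3 Hz.

f₀ = 128.3 Hz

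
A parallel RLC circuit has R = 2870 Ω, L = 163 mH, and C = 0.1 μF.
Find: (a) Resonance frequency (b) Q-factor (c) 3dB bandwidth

Step 1 — Resonance: ω₀ = 1/√(LC) = 1/√(0.163·1e-07) = 7833 rad/s.
Step 2 — f₀ = ω₀/(2π) = 1247 Hz.
Step 3 — Parallel Q: Q = R/(ω₀L) = 2870/(7833·0.163) = 2.248.
Step 4 — Bandwidth: Δω = ω₀/Q = 3484 rad/s; BW = Δω/(2π) = 554.5 Hz.

(a) f₀ = 1247 Hz  (b) Q = 2.248  (c) BW = 554.5 Hz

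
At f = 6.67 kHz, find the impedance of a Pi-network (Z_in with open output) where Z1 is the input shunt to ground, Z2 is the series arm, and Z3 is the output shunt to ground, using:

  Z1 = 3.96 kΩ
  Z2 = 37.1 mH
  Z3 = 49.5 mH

Step 1 — Angular frequency: ω = 2π·f = 2π·6670 = 4.191e+04 rad/s.
Step 2 — Component impedances:
  Z1: Z = R = 3960 Ω
  Z2: Z = jωL = j·4.191e+04·0.0371 = 0 + j1555 Ω
  Z3: Z = jωL = j·4.191e+04·0.0495 = 0 + j2074 Ω
Step 3 — With open output, the series arm Z2 and the output shunt Z3 appear in series to ground: Z2 + Z3 = 0 + j3629 Ω.
Step 4 — Parallel with input shunt Z1: Z_in = Z1 || (Z2 + Z3) = 1808 + j1972 Ω = 2676∠47.5° Ω.

Z = 1808 + j1972 Ω = 2676∠47.5° Ω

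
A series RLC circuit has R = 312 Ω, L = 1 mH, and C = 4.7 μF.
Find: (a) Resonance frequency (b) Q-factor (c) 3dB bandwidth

Step 1 — Resonance: ω₀ = 1/√(LC) = 1/√(0.001·4.7e-06) = 1.459e+04 rad/s.
Step 2 — f₀ = ω₀/(2π) = 2322 Hz.
Step 3 — Series Q: Q = ω₀L/R = 1.459e+04·0.001/312 = 0.04675.
Step 4 — Bandwidth: Δω = ω₀/Q = 3.12e+05 rad/s; BW = Δω/(2π) = 4.966e+04 Hz.

(a) f₀ = 2322 Hz  (b) Q = 0.04675  (c) BW = 4.966e+04 Hz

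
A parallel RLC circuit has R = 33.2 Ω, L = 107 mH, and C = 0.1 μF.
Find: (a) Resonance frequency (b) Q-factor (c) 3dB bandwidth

Step 1 — Resonance: ω₀ = 1/√(LC) = 1/√(0.107·1e-07) = 9667 rad/s.
Step 2 — f₀ = ω₀/(2π) = 1539 Hz.
Step 3 — Parallel Q: Q = R/(ω₀L) = 33.2/(9667·0.107) = 0.0321.
Step 4 — Bandwidth: Δω = ω₀/Q = 3.012e+05 rad/s; BW = Δω/(2π) = 4.794e+04 Hz.

(a) f₀ = 1539 Hz  (b) Q = 0.0321  (c) BW = 4.794e+04 Hz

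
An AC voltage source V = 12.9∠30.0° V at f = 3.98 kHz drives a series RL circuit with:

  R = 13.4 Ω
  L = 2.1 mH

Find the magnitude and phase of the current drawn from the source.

Step 1 — Angular frequency: ω = 2π·f = 2π·3980 = 2.501e+04 rad/s.
Step 2 — Component impedances:
  R: Z = R = 13.4 Ω
  L: Z = jωL = j·2.501e+04·0.0021 = 0 + j52.51 Ω
Step 3 — Series combination: Z_total = R + L = 13.4 + j52.51 Ω = 54.2∠75.7° Ω.
Step 4 — Source phasor: V = 12.9∠30.0° V = 11.17 + j6.45 V.
Step 5 — Ohm's law: I = V / Z_total = (11.17 + j6.45) / (13.4 + j52.51) = 0.1663 - j0.1703 A.
Step 6 — Convert to polar: |I| = 0.238 A, ∠I = -45.7°.

I = 0.238∠-45.7° A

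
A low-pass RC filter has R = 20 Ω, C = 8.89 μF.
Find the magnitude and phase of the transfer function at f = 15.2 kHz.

Step 1 — Angular frequency: ω = 2π·1.52e+04 = 9.55e+04 rad/s.
Step 2 — Transfer function: H(jω) = 1/(1 + jωRC).
Step 3 — Denominator: 1 + jωRC = 1 + j·9.55e+04·20·8.89e-06 = 1 + j16.98.
Step 4 — H = 0.003456 - j0.05869.
Step 5 — Magnitude: |H| = 0.05879 (-24.6 dB); phase: φ = -86.6°.

|H| = 0.05879 (-24.6 dB), φ = -86.6°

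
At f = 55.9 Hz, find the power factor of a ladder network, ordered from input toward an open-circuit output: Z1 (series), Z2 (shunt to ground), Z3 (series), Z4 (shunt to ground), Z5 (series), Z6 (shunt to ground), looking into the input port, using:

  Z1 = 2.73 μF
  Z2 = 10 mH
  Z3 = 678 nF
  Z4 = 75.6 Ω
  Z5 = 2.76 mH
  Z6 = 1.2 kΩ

Step 1 — Angular frequency: ω = 2π·f = 2π·55.9 = 351.2 rad/s.
Step 2 — Component impedances:
  Z1: Z = 1/(jωC) = -j/(ω·C) = 0 - j1043 Ω
  Z2: Z = jωL = j·351.2·0.01 = 0 + j3.512 Ω
  Z3: Z = 1/(jωC) = -j/(ω·C) = 0 - j4199 Ω
  Z4: Z = R = 75.6 Ω
  Z5: Z = jωL = j·351.2·0.00276 = 0 + j0.9694 Ω
  Z6: Z = R = 1200 Ω
Step 3 — Ladder network (open output): work backward from the far end, alternating series and parallel combinations. Z_in = 4.982e-05 - j1039 Ω = 1039∠-90.0° Ω.
Step 4 — Power factor: PF = cos(φ) = Re(Z)/|Z| = 4.9822e-05/1039.4 = 4.793e-08.
Step 5 — Type: Im(Z) = -1039 ⇒ leading (phase φ = -90.0°).

PF = 4.793e-08 (leading, φ = -90.0°)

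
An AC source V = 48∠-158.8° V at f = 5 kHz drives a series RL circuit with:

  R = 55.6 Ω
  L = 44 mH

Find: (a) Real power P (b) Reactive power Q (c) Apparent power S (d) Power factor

Step 1 — Angular frequency: ω = 2π·f = 2π·5000 = 3.142e+04 rad/s.
Step 2 — Component impedances:
  R: Z = R = 55.6 Ω
  L: Z = jωL = j·3.142e+04·0.044 = 0 + j1382 Ω
Step 3 — Series combination: Z_total = R + L = 55.6 + j1382 Ω = 1383∠87.7° Ω.
Step 4 — Source phasor: V = 48∠-158.8° V = -44.75 - j17.36 V.
Step 5 — Current: I = V / Z = -0.01384 + j0.03182 A = 0.0347∠113.5° A.
Step 6 — Complex power: S = V·I* = 0.06693 + j1.664 VA.
Step 7 — Real power: P = Re(S) = 0.06693 W.
Step 8 — Reactive power: Q = Im(S) = 1.664 VAR.
Step 9 — Apparent power: |S| = 1.665 VA.
Step 10 — Power factor: PF = P/|S| = 0.04019 (lagging).

(a) P = 0.06693 W  (b) Q = 1.664 VAR  (c) S = 1.665 VA  (d) PF = 0.04019 (lagging)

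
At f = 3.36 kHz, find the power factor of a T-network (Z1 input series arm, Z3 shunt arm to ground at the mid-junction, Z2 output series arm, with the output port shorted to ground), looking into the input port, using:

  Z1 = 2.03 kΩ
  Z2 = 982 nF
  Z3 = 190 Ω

Step 1 — Angular frequency: ω = 2π·f = 2π·3360 = 2.111e+04 rad/s.
Step 2 — Component impedances:
  Z1: Z = R = 2030 Ω
  Z2: Z = 1/(jωC) = -j/(ω·C) = 0 - j48.24 Ω
  Z3: Z = R = 190 Ω
Step 3 — With the output port shorted to ground, the output series arm Z2 runs from the junction to ground; the shunt arm Z3 also runs from the junction to ground. They appear in parallel: Z3 || Z2 = 11.5 - j45.32 Ω.
Step 4 — Series with input arm Z1: Z_in = Z1 + (Z3 || Z2) = 2042 - j45.32 Ω = 2042∠-1.3° Ω.
Step 5 — Power factor: PF = cos(φ) = Re(Z)/|Z| = 2041.5/2042 = 0.9998.
Step 6 — Type: Im(Z) = -45.32 ⇒ leading (phase φ = -1.3°).

PF = 0.9998 (leading, φ = -1.3°)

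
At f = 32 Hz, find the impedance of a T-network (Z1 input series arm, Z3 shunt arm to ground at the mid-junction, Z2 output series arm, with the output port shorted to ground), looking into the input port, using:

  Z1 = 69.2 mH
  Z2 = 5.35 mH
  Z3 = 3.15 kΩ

Step 1 — Angular frequency: ω = 2π·f = 2π·32 = 201.1 rad/s.
Step 2 — Component impedances:
  Z1: Z = jωL = j·201.1·0.0692 = 0 + j13.91 Ω
  Z2: Z = jωL = j·201.1·0.00535 = 0 + j1.076 Ω
  Z3: Z = R = 3150 Ω
Step 3 — With the output port shorted to ground, the output series arm Z2 runs from the junction to ground; the shunt arm Z3 also runs from the junction to ground. They appear in parallel: Z3 || Z2 = 0.0003673 + j1.076 Ω.
Step 4 — Series with input arm Z1: Z_in = Z1 + (Z3 || Z2) = 0.0003673 + j14.99 Ω = 14.99∠90.0° Ω.

Z = 0.0003673 + j14.99 Ω = 14.99∠90.0° Ω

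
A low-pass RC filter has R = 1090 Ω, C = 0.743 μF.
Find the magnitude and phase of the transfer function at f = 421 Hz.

Step 1 — Angular frequency: ω = 2π·421 = 2645 rad/s.
Step 2 — Transfer function: H(jω) = 1/(1 + jωRC).
Step 3 — Denominator: 1 + jωRC = 1 + j·2645·1090·7.43e-07 = 1 + j2.142.
Step 4 — H = 0.1789 - j0.3833.
Step 5 — Magnitude: |H| = 0.423 (-7.5 dB); phase: φ = -65.0°.

|H| = 0.423 (-7.5 dB), φ = -65.0°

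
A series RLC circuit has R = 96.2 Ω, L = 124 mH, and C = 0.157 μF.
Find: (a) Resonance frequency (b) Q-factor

Step 1 — Resonance condition Im(Z)=0 gives ω₀ = 1/√(LC).
Step 2 — ω₀ = 1/√(0.124·1.57e-07) = 7167 rad/s.
Step 3 — f₀ = ω₀/(2π) = 1141 Hz.
Step 4 — Series Q: Q = ω₀L/R = 7167·0.124/96.2 = 9.238.

(a) f₀ = 1141 Hz  (b) Q = 9.238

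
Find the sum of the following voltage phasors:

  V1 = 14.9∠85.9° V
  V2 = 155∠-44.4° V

Step 1 — Convert each phasor to rectangular form:
  V1 = 14.9·(cos(85.9°) + j·sin(85.9°)) = 1.065 + j14.86 V
  V2 = 155·(cos(-44.4°) + j·sin(-44.4°)) = 110.7 - j108.4 V
Step 2 — Sum components: V_total = 111.8 - j93.59 V.
Step 3 — Convert to polar: |V_total| = 145.8 V, ∠V_total = -39.9°.

V_total = 145.8∠-39.9° V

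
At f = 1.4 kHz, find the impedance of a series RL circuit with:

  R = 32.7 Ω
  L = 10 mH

Step 1 — Angular frequency: ω = 2π·f = 2π·1400 = 8796 rad/s.
Step 2 — Component impedances:
  R: Z = R = 32.7 Ω
  L: Z = jωL = j·8796·0.01 = 0 + j87.96 Ω
Step 3 — Series combination: Z_total = R + L = 32.7 + j87.96 Ω = 93.85∠69.6° Ω.

Z = 32.7 + j87.96 Ω = 93.85∠69.6° Ω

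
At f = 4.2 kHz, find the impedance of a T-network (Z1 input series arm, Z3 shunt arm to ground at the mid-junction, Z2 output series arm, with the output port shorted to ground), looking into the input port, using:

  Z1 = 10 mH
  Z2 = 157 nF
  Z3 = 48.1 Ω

Step 1 — Angular frequency: ω = 2π·f = 2π·4200 = 2.639e+04 rad/s.
Step 2 — Component impedances:
  Z1: Z = jωL = j·2.639e+04·0.01 = 0 + j263.9 Ω
  Z2: Z = 1/(jωC) = -j/(ω·C) = 0 - j241.4 Ω
  Z3: Z = R = 48.1 Ω
Step 3 — With the output port shorted to ground, the output series arm Z2 runs from the junction to ground; the shunt arm Z3 also runs from the junction to ground. They appear in parallel: Z3 || Z2 = 46.26 - j9.219 Ω.
Step 4 — Series with input arm Z1: Z_in = Z1 + (Z3 || Z2) = 46.26 + j254.7 Ω = 258.8∠79.7° Ω.

Z = 46.26 + j254.7 Ω = 258.8∠79.7° Ω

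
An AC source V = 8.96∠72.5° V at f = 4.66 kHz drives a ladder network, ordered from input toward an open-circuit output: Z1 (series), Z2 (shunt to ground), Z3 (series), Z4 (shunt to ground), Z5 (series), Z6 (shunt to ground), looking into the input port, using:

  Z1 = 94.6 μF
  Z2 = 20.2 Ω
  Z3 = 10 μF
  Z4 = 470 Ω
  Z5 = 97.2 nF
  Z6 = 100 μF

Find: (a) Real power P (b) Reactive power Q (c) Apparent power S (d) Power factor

Step 1 — Angular frequency: ω = 2π·f = 2π·4660 = 2.928e+04 rad/s.
Step 2 — Component impedances:
  Z1: Z = 1/(jωC) = -j/(ω·C) = 0 - j0.361 Ω
  Z2: Z = R = 20.2 Ω
  Z3: Z = 1/(jωC) = -j/(ω·C) = 0 - j3.415 Ω
  Z4: Z = R = 470 Ω
  Z5: Z = 1/(jωC) = -j/(ω·C) = 0 - j351.4 Ω
  Z6: Z = 1/(jωC) = -j/(ω·C) = 0 - j0.3415 Ω
Step 3 — Ladder network (open output): work backward from the far end, alternating series and parallel combinations. Z_in = 19.32 - j1.421 Ω = 19.38∠-4.2° Ω.
Step 4 — Source phasor: V = 8.96∠72.5° V = 2.694 + j8.545 V.
Step 5 — Current: I = V / Z = 0.1063 + j0.45 A = 0.4624∠76.7° A.
Step 6 — Complex power: S = V·I* = 4.132 - j0.3039 VA.
Step 7 — Real power: P = Re(S) = 4.132 W.
Step 8 — Reactive power: Q = Im(S) = -0.3039 VAR.
Step 9 — Apparent power: |S| = 4.143 VA.
Step 10 — Power factor: PF = P/|S| = 0.9973 (leading).

(a) P = 4.132 W  (b) Q = -0.3039 VAR  (c) S = 4.143 VA  (d) PF = 0.9973 (leading)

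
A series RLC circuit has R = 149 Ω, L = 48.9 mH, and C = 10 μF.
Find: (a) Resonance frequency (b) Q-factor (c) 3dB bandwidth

Step 1 — Resonance: ω₀ = 1/√(LC) = 1/√(0.0489·1e-05) = 1430 rad/s.
Step 2 — f₀ = ω₀/(2π) = 227.6 Hz.
Step 3 — Series Q: Q = ω₀L/R = 1430·0.0489/149 = 0.4693.
Step 4 — Bandwidth: Δω = ω₀/Q = 3047 rad/s; BW = Δω/(2π) = 485 Hz.

(a) f₀ = 227.6 Hz  (b) Q = 0.4693  (c) BW = 485 Hz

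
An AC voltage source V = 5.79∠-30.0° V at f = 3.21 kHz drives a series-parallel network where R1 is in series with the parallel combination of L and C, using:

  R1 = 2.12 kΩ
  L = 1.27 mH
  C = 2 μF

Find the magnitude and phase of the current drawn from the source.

Step 1 — Angular frequency: ω = 2π·f = 2π·3210 = 2.017e+04 rad/s.
Step 2 — Component impedances:
  R1: Z = R = 2120 Ω
  L: Z = jωL = j·2.017e+04·0.00127 = 0 + j25.61 Ω
  C: Z = 1/(jωC) = -j/(ω·C) = 0 - j24.79 Ω
Step 3 — Parallel branch: L || C = 1/(1/L + 1/C) = 0 - j770.5 Ω.
Step 4 — Series with R1: Z_total = R1 + (L || C) = 2120 - j770.5 Ω = 2256∠-20.0° Ω.
Step 5 — Source phasor: V = 5.79∠-30.0° V = 5.014 - j2.895 V.
Step 6 — Ohm's law: I = V / Z_total = (5.014 - j2.895) / (2120 - j770.5) = 0.002528 - j0.0004469 A.
Step 7 — Convert to polar: |I| = 0.002567 A, ∠I = -10.0°.

I = 0.002567∠-10.0° A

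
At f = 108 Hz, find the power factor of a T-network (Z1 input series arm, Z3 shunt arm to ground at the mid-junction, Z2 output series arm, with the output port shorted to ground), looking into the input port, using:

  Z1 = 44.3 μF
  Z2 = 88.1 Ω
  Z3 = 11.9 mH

Step 1 — Angular frequency: ω = 2π·f = 2π·108 = 678.6 rad/s.
Step 2 — Component impedances:
  Z1: Z = 1/(jωC) = -j/(ω·C) = 0 - j33.27 Ω
  Z2: Z = R = 88.1 Ω
  Z3: Z = jωL = j·678.6·0.0119 = 0 + j8.075 Ω
Step 3 — With the output port shorted to ground, the output series arm Z2 runs from the junction to ground; the shunt arm Z3 also runs from the junction to ground. They appear in parallel: Z3 || Z2 = 0.734 + j8.008 Ω.
Step 4 — Series with input arm Z1: Z_in = Z1 + (Z3 || Z2) = 0.734 - j25.26 Ω = 25.27∠-88.3° Ω.
Step 5 — Power factor: PF = cos(φ) = Re(Z)/|Z| = 0.734/25.27 = 0.02905.
Step 6 — Type: Im(Z) = -25.26 ⇒ leading (phase φ = -88.3°).

PF = 0.02905 (leading, φ = -88.3°)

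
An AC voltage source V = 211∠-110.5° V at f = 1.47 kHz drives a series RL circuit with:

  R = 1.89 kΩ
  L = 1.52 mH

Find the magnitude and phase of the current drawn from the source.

Step 1 — Angular frequency: ω = 2π·f = 2π·1470 = 9236 rad/s.
Step 2 — Component impedances:
  R: Z = R = 1890 Ω
  L: Z = jωL = j·9236·0.00152 = 0 + j14.04 Ω
Step 3 — Series combination: Z_total = R + L = 1890 + j14.04 Ω = 1890∠0.4° Ω.
Step 4 — Source phasor: V = 211∠-110.5° V = -73.89 - j197.6 V.
Step 5 — Ohm's law: I = V / Z_total = (-73.89 - j197.6) / (1890 + j14.04) = -0.03987 - j0.1043 A.
Step 6 — Convert to polar: |I| = 0.1116 A, ∠I = -110.9°.

I = 0.1116∠-110.9° A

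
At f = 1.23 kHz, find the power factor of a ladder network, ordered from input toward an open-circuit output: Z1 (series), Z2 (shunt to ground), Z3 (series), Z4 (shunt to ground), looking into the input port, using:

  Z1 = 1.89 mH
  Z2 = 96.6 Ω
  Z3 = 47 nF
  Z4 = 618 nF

Step 1 — Angular frequency: ω = 2π·f = 2π·1230 = 7728 rad/s.
Step 2 — Component impedances:
  Z1: Z = jωL = j·7728·0.00189 = 0 + j14.61 Ω
  Z2: Z = R = 96.6 Ω
  Z3: Z = 1/(jωC) = -j/(ω·C) = 0 - j2753 Ω
  Z4: Z = 1/(jωC) = -j/(ω·C) = 0 - j209.4 Ω
Step 3 — Ladder network (open output): work backward from the far end, alternating series and parallel combinations. Z_in = 96.5 + j11.46 Ω = 97.18∠6.8° Ω.
Step 4 — Power factor: PF = cos(φ) = Re(Z)/|Z| = 96.5/97.18 = 0.993.
Step 5 — Type: Im(Z) = 11.46 ⇒ lagging (phase φ = 6.8°).

PF = 0.993 (lagging, φ = 6.8°)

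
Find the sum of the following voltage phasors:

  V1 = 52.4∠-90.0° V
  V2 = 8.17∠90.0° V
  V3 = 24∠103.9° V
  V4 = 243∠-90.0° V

Step 1 — Convert each phasor to rectangular form:
  V1 = 52.4·(cos(-90.0°) + j·sin(-90.0°)) = 0 - j52.4 V
  V2 = 8.17·(cos(90.0°) + j·sin(90.0°)) = 0 + j8.17 V
  V3 = 24·(cos(103.9°) + j·sin(103.9°)) = -5.765 + j23.3 V
  V4 = 243·(cos(-90.0°) + j·sin(-90.0°)) = 0 - j243 V
Step 2 — Sum components: V_total = -5.765 - j263.9 V.
Step 3 — Convert to polar: |V_total| = 264 V, ∠V_total = -91.3°.

V_total = 264∠-91.3° V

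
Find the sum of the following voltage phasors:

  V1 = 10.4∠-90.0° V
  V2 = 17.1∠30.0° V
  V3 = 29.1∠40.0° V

Step 1 — Convert each phasor to rectangular form:
  V1 = 10.4·(cos(-90.0°) + j·sin(-90.0°)) = 0 - j10.4 V
  V2 = 17.1·(cos(30.0°) + j·sin(30.0°)) = 14.81 + j8.55 V
  V3 = 29.1·(cos(40.0°) + j·sin(40.0°)) = 22.29 + j18.71 V
Step 2 — Sum components: V_total = 37.1 + j16.86 V.
Step 3 — Convert to polar: |V_total| = 40.75 V, ∠V_total = 24.4°.

V_total = 40.75∠24.4° V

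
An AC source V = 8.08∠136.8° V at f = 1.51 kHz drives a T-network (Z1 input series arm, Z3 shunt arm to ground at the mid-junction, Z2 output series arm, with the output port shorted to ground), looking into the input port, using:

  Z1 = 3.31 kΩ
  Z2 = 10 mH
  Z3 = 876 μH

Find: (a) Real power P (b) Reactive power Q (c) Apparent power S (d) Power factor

Step 1 — Angular frequency: ω = 2π·f = 2π·1510 = 9488 rad/s.
Step 2 — Component impedances:
  Z1: Z = R = 3310 Ω
  Z2: Z = jωL = j·9488·0.01 = 0 + j94.88 Ω
  Z3: Z = jωL = j·9488·0.000876 = 0 + j8.311 Ω
Step 3 — With the output port shorted to ground, the output series arm Z2 runs from the junction to ground; the shunt arm Z3 also runs from the junction to ground. They appear in parallel: Z3 || Z2 = 0 + j7.642 Ω.
Step 4 — Series with input arm Z1: Z_in = Z1 + (Z3 || Z2) = 3310 + j7.642 Ω = 3310∠0.1° Ω.
Step 5 — Source phasor: V = 8.08∠136.8° V = -5.89 + j5.531 V.
Step 6 — Current: I = V / Z = -0.001776 + j0.001675 A = 0.002441∠136.7° A.
Step 7 — Complex power: S = V·I* = 0.01972 + j4.554e-05 VA.
Step 8 — Real power: P = Re(S) = 0.01972 W.
Step 9 — Reactive power: Q = Im(S) = 4.554e-05 VAR.
Step 10 — Apparent power: |S| = 0.01972 VA.
Step 11 — Power factor: PF = P/|S| = 1 (lagging).

(a) P = 0.01972 W  (b) Q = 4.554e-05 VAR  (c) S = 0.01972 VA  (d) PF = 1 (lagging)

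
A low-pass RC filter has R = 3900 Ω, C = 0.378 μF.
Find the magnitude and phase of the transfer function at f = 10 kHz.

Step 1 — Angular frequency: ω = 2π·1e+04 = 6.283e+04 rad/s.
Step 2 — Transfer function: H(jω) = 1/(1 + jωRC).
Step 3 — Denominator: 1 + jωRC = 1 + j·6.283e+04·3900·3.78e-07 = 1 + j92.63.
Step 4 — H = 0.0001165 - j0.01079.
Step 5 — Magnitude: |H| = 0.0108 (-39.3 dB); phase: φ = -89.4°.

|H| = 0.0108 (-39.3 dB), φ = -89.4°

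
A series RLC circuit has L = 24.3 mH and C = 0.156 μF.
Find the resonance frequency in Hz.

Step 1 — Resonance condition Im(Z)=0 gives ω₀ = 1/√(LC).
Step 2 — ω₀ = 1/√(0.0243·1.56e-07) = 1.624e+04 rad/s.
Step 3 — f₀ = ω₀/(2π) = 2585 Hz.

f₀ = 2585 Hz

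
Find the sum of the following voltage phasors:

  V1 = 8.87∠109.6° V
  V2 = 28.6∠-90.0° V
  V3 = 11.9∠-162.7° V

Step 1 — Convert each phasor to rectangular form:
  V1 = 8.87·(cos(109.6°) + j·sin(109.6°)) = -2.975 + j8.356 V
  V2 = 28.6·(cos(-90.0°) + j·sin(-90.0°)) = 0 - j28.6 V
  V3 = 11.9·(cos(-162.7°) + j·sin(-162.7°)) = -11.36 - j3.539 V
Step 2 — Sum components: V_total = -14.34 - j23.78 V.
Step 3 — Convert to polar: |V_total| = 27.77 V, ∠V_total = -121.1°.

V_total = 27.77∠-121.1° V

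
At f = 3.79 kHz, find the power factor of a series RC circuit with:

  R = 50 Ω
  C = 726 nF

Step 1 — Angular frequency: ω = 2π·f = 2π·3790 = 2.381e+04 rad/s.
Step 2 — Component impedances:
  R: Z = R = 50 Ω
  C: Z = 1/(jωC) = -j/(ω·C) = 0 - j57.84 Ω
Step 3 — Series combination: Z_total = R + C = 50 - j57.84 Ω = 76.46∠-49.2° Ω.
Step 4 — Power factor: PF = cos(φ) = Re(Z)/|Z| = 50/76.457 = 0.654.
Step 5 — Type: Im(Z) = -57.84 ⇒ leading (phase φ = -49.2°).

PF = 0.654 (leading, φ = -49.2°)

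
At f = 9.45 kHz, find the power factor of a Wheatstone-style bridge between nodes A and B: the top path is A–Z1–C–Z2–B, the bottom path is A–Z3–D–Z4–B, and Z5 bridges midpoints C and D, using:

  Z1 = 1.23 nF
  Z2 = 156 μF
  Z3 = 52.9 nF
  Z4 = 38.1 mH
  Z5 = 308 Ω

Step 1 — Angular frequency: ω = 2π·f = 2π·9450 = 5.938e+04 rad/s.
Step 2 — Component impedances:
  Z1: Z = 1/(jωC) = -j/(ω·C) = 0 - j1.369e+04 Ω
  Z2: Z = 1/(jωC) = -j/(ω·C) = 0 - j0.108 Ω
  Z3: Z = 1/(jωC) = -j/(ω·C) = 0 - j318.4 Ω
  Z4: Z = jωL = j·5.938e+04·0.0381 = 0 + j2262 Ω
  Z5: Z = R = 308 Ω
Step 3 — Bridge requires nodal analysis (the Z5 bridge couples midpoints C and D, so the two paths cannot be reduced to a simple series/parallel combination). Setting node B to ground and injecting 1 A at node A, the 3-node admittance system at A, C, D solves to V_A = Z_AB = 290.4 - j278.1 Ω = 402.1∠-43.8° Ω.
Step 4 — Power factor: PF = cos(φ) = Re(Z)/|Z| = 290.405/402.079 = 0.7223.
Step 5 — Type: Im(Z) = -278.1 ⇒ leading (phase φ = -43.8°).

PF = 0.7223 (leading, φ = -43.8°)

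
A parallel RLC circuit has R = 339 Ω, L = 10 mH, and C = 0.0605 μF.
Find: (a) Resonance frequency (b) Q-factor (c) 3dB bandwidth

Step 1 — Resonance: ω₀ = 1/√(LC) = 1/√(0.01·6.05e-08) = 4.066e+04 rad/s.
Step 2 — f₀ = ω₀/(2π) = 6471 Hz.
Step 3 — Parallel Q: Q = R/(ω₀L) = 339/(4.066e+04·0.01) = 0.8338.
Step 4 — Bandwidth: Δω = ω₀/Q = 4.876e+04 rad/s; BW = Δω/(2π) = 7760 Hz.

(a) f₀ = 6471 Hz  (b) Q = 0.8338  (c) BW = 7760 Hz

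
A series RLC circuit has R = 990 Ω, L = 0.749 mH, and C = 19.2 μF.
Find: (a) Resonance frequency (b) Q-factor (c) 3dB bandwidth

Step 1 — Resonance: ω₀ = 1/√(LC) = 1/√(0.000749·1.92e-05) = 8339 rad/s.
Step 2 — f₀ = ω₀/(2π) = 1327 Hz.
Step 3 — Series Q: Q = ω₀L/R = 8339·0.000749/990 = 0.006309.
Step 4 — Bandwidth: Δω = ω₀/Q = 1.322e+06 rad/s; BW = Δω/(2π) = 2.104e+05 Hz.

(a) f₀ = 1327 Hz  (b) Q = 0.006309  (c) BW = 2.104e+05 Hz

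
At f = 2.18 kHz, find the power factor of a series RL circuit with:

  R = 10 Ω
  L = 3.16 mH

Step 1 — Angular frequency: ω = 2π·f = 2π·2180 = 1.37e+04 rad/s.
Step 2 — Component impedances:
  R: Z = R = 10 Ω
  L: Z = jωL = j·1.37e+04·0.00316 = 0 + j43.28 Ω
Step 3 — Series combination: Z_total = R + L = 10 + j43.28 Ω = 44.42∠77.0° Ω.
Step 4 — Power factor: PF = cos(φ) = Re(Z)/|Z| = 10/44.42 = 0.2251.
Step 5 — Type: Im(Z) = 43.28 ⇒ lagging (phase φ = 77.0°).

PF = 0.2251 (lagging, φ = 77.0°)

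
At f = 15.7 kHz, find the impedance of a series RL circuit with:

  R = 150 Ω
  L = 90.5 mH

Step 1 — Angular frequency: ω = 2π·f = 2π·1.57e+04 = 9.865e+04 rad/s.
Step 2 — Component impedances:
  R: Z = R = 150 Ω
  L: Z = jωL = j·9.865e+04·0.0905 = 0 + j8927 Ω
Step 3 — Series combination: Z_total = R + L = 150 + j8927 Ω = 8929∠89.0° Ω.

Z = 150 + j8927 Ω = 8929∠89.0° Ω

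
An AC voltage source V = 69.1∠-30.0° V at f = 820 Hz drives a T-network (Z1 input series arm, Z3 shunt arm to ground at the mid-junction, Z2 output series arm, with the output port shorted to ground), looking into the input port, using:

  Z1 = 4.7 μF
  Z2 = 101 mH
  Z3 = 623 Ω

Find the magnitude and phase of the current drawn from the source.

Step 1 — Angular frequency: ω = 2π·f = 2π·820 = 5152 rad/s.
Step 2 — Component impedances:
  Z1: Z = 1/(jωC) = -j/(ω·C) = 0 - j41.3 Ω
  Z2: Z = jωL = j·5152·0.101 = 0 + j520.4 Ω
  Z3: Z = R = 623 Ω
Step 3 — With the output port shorted to ground, the output series arm Z2 runs from the junction to ground; the shunt arm Z3 also runs from the junction to ground. They appear in parallel: Z3 || Z2 = 256 + j306.5 Ω.
Step 4 — Series with input arm Z1: Z_in = Z1 + (Z3 || Z2) = 256 + j265.2 Ω = 368.6∠46.0° Ω.
Step 5 — Source phasor: V = 69.1∠-30.0° V = 59.84 - j34.55 V.
Step 6 — Ohm's law: I = V / Z_total = (59.84 - j34.55) / (256 + j265.2) = 0.04531 - j0.1819 A.
Step 7 — Convert to polar: |I| = 0.1874 A, ∠I = -76.0°.

I = 0.1874∠-76.0° A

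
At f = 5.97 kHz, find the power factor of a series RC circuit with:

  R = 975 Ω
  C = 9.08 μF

Step 1 — Angular frequency: ω = 2π·f = 2π·5970 = 3.751e+04 rad/s.
Step 2 — Component impedances:
  R: Z = R = 975 Ω
  C: Z = 1/(jωC) = -j/(ω·C) = 0 - j2.936 Ω
Step 3 — Series combination: Z_total = R + C = 975 - j2.936 Ω = 975∠-0.2° Ω.
Step 4 — Power factor: PF = cos(φ) = Re(Z)/|Z| = 975/975 = 1.
Step 5 — Type: Im(Z) = -2.936 ⇒ leading (phase φ = -0.2°).

PF = 1 (leading, φ = -0.2°)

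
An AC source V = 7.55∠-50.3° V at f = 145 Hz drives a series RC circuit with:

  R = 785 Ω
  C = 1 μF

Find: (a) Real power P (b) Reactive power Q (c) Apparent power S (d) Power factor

Step 1 — Angular frequency: ω = 2π·f = 2π·145 = 911.1 rad/s.
Step 2 — Component impedances:
  R: Z = R = 785 Ω
  C: Z = 1/(jωC) = -j/(ω·C) = 0 - j1098 Ω
Step 3 — Series combination: Z_total = R + C = 785 - j1098 Ω = 1349∠-54.4° Ω.
Step 4 — Source phasor: V = 7.55∠-50.3° V = 4.823 - j5.809 V.
Step 5 — Current: I = V / Z = 0.00558 + j0.0004028 A = 0.005595∠4.1° A.
Step 6 — Complex power: S = V·I* = 0.02457 - j0.03436 VA.
Step 7 — Real power: P = Re(S) = 0.02457 W.
Step 8 — Reactive power: Q = Im(S) = -0.03436 VAR.
Step 9 — Apparent power: |S| = 0.04224 VA.
Step 10 — Power factor: PF = P/|S| = 0.5817 (leading).

(a) P = 0.02457 W  (b) Q = -0.03436 VAR  (c) S = 0.04224 VA  (d) PF = 0.5817 (leading)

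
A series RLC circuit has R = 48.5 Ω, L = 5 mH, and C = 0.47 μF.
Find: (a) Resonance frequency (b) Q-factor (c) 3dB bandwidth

Step 1 — Resonance: ω₀ = 1/√(LC) = 1/√(0.005·4.7e-07) = 2.063e+04 rad/s.
Step 2 — f₀ = ω₀/(2π) = 3283 Hz.
Step 3 — Series Q: Q = ω₀L/R = 2.063e+04·0.005/48.5 = 2.127.
Step 4 — Bandwidth: Δω = ω₀/Q = 9700 rad/s; BW = Δω/(2π) = 1544 Hz.

(a) f₀ = 3283 Hz  (b) Q = 2.127  (c) BW = 1544 Hz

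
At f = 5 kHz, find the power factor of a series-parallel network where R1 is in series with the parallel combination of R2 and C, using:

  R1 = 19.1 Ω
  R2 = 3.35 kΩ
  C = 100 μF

Step 1 — Angular frequency: ω = 2π·f = 2π·5000 = 3.142e+04 rad/s.
Step 2 — Component impedances:
  R1: Z = R = 19.1 Ω
  R2: Z = R = 3350 Ω
  C: Z = 1/(jωC) = -j/(ω·C) = 0 - j0.3183 Ω
Step 3 — Parallel branch: R2 || C = 1/(1/R2 + 1/C) = 3.025e-05 - j0.3183 Ω.
Step 4 — Series with R1: Z_total = R1 + (R2 || C) = 19.1 - j0.3183 Ω = 19.1∠-1.0° Ω.
Step 5 — Power factor: PF = cos(φ) = Re(Z)/|Z| = 19.1/19.1027 = 0.9999.
Step 6 — Type: Im(Z) = -0.3183 ⇒ leading (phase φ = -1.0°).

PF = 0.9999 (leading, φ = -1.0°)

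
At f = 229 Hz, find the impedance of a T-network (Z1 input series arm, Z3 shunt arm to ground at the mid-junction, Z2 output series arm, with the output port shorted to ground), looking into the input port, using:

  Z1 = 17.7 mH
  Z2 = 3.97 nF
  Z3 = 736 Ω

Step 1 — Angular frequency: ω = 2π·f = 2π·229 = 1439 rad/s.
Step 2 — Component impedances:
  Z1: Z = jωL = j·1439·0.0177 = 0 + j25.47 Ω
  Z2: Z = 1/(jωC) = -j/(ω·C) = 0 - j1.751e+05 Ω
  Z3: Z = R = 736 Ω
Step 3 — With the output port shorted to ground, the output series arm Z2 runs from the junction to ground; the shunt arm Z3 also runs from the junction to ground. They appear in parallel: Z3 || Z2 = 736 - j3.094 Ω.
Step 4 — Series with input arm Z1: Z_in = Z1 + (Z3 || Z2) = 736 + j22.37 Ω = 736.3∠1.7° Ω.

Z = 736 + j22.37 Ω = 736.3∠1.7° Ω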